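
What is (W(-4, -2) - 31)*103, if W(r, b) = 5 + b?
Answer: -2884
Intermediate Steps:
(W(-4, -2) - 31)*103 = ((5 - 2) - 31)*103 = (3 - 31)*103 = -28*103 = -2884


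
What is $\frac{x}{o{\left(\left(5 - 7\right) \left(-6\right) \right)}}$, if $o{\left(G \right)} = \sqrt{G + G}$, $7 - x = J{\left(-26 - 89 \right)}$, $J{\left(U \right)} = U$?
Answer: $\frac{61 \sqrt{6}}{6} \approx 24.903$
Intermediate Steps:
$x = 122$ ($x = 7 - \left(-26 - 89\right) = 7 - -115 = 7 + 115 = 122$)
$o{\left(G \right)} = \sqrt{2} \sqrt{G}$ ($o{\left(G \right)} = \sqrt{2 G} = \sqrt{2} \sqrt{G}$)
$\frac{x}{o{\left(\left(5 - 7\right) \left(-6\right) \right)}} = \frac{122}{\sqrt{2} \sqrt{\left(5 - 7\right) \left(-6\right)}} = \frac{122}{\sqrt{2} \sqrt{\left(-2\right) \left(-6\right)}} = \frac{122}{\sqrt{2} \sqrt{12}} = \frac{122}{\sqrt{2} \cdot 2 \sqrt{3}} = \frac{122}{2 \sqrt{6}} = 122 \frac{\sqrt{6}}{12} = \frac{61 \sqrt{6}}{6}$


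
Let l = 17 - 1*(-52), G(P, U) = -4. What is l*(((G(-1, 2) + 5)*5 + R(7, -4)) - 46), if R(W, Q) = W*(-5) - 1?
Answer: -5313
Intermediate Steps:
R(W, Q) = -1 - 5*W (R(W, Q) = -5*W - 1 = -1 - 5*W)
l = 69 (l = 17 + 52 = 69)
l*(((G(-1, 2) + 5)*5 + R(7, -4)) - 46) = 69*(((-4 + 5)*5 + (-1 - 5*7)) - 46) = 69*((1*5 + (-1 - 35)) - 46) = 69*((5 - 36) - 46) = 69*(-31 - 46) = 69*(-77) = -5313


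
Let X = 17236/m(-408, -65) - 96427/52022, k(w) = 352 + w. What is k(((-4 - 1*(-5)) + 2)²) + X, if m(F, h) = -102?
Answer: 504533669/2653122 ≈ 190.17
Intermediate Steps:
X = -453243373/2653122 (X = 17236/(-102) - 96427/52022 = 17236*(-1/102) - 96427*1/52022 = -8618/51 - 96427/52022 = -453243373/2653122 ≈ -170.83)
k(((-4 - 1*(-5)) + 2)²) + X = (352 + ((-4 - 1*(-5)) + 2)²) - 453243373/2653122 = (352 + ((-4 + 5) + 2)²) - 453243373/2653122 = (352 + (1 + 2)²) - 453243373/2653122 = (352 + 3²) - 453243373/2653122 = (352 + 9) - 453243373/2653122 = 361 - 453243373/2653122 = 504533669/2653122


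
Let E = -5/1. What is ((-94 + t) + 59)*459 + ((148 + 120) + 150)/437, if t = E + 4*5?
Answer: -211118/23 ≈ -9179.0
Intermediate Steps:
E = -5 (E = -5*1 = -5)
t = 15 (t = -5 + 4*5 = -5 + 20 = 15)
((-94 + t) + 59)*459 + ((148 + 120) + 150)/437 = ((-94 + 15) + 59)*459 + ((148 + 120) + 150)/437 = (-79 + 59)*459 + (268 + 150)*(1/437) = -20*459 + 418*(1/437) = -9180 + 22/23 = -211118/23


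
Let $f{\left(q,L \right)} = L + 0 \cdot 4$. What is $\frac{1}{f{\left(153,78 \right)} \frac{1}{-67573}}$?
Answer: $- \frac{67573}{78} \approx -866.32$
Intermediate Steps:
$f{\left(q,L \right)} = L$ ($f{\left(q,L \right)} = L + 0 = L$)
$\frac{1}{f{\left(153,78 \right)} \frac{1}{-67573}} = \frac{1}{78 \frac{1}{-67573}} = \frac{1}{78 \left(- \frac{1}{67573}\right)} = \frac{1}{- \frac{78}{67573}} = - \frac{67573}{78}$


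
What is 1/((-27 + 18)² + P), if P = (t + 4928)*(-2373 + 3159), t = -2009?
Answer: 1/2294415 ≈ 4.3584e-7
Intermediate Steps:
P = 2294334 (P = (-2009 + 4928)*(-2373 + 3159) = 2919*786 = 2294334)
1/((-27 + 18)² + P) = 1/((-27 + 18)² + 2294334) = 1/((-9)² + 2294334) = 1/(81 + 2294334) = 1/2294415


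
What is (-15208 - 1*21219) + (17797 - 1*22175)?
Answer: -40805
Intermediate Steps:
(-15208 - 1*21219) + (17797 - 1*22175) = (-15208 - 21219) + (17797 - 22175) = -36427 - 4378 = -40805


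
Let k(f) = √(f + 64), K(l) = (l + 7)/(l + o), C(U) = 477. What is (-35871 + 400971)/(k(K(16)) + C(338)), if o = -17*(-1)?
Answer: 2873519550/3753161 - 182550*√70455/3753161 ≈ 752.72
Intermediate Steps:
o = 17
K(l) = (7 + l)/(17 + l) (K(l) = (l + 7)/(l + 17) = (7 + l)/(17 + l))
k(f) = √(64 + f)
(-35871 + 400971)/(k(K(16)) + C(338)) = (-35871 + 400971)/(√(64 + (7 + 16)/(17 + 16)) + 477) = 365100/(√(64 + 23/33) + 477) = 365100/(√(2135/33) + 477) = 365100/(√70455/33 + 477) = 365100/(477 + √70455/33)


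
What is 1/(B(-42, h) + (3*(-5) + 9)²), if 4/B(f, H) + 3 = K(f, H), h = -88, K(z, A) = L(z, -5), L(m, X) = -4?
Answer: 7/248 ≈ 0.028226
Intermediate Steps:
K(z, A) = -4
B(f, H) = -4/7 (B(f, H) = 4/(-3 - 4) = 4/(-7) = 4*(-⅐) = -4/7)
1/(B(-42, h) + (3*(-5) + 9)²) = 1/(-4/7 + (3*(-5) + 9)²) = 1/(-4/7 + (-15 + 9)²) = 1/(-4/7 + (-6)²) = 1/(-4/7 + 36) = 1/(248/7) = 7/248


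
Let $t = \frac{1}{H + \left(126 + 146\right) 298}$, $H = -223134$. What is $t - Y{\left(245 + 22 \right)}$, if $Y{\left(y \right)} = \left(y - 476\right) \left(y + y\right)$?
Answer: $\frac{15856757267}{142078} \approx 1.1161 \cdot 10^{5}$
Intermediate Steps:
$t = - \frac{1}{142078}$ ($t = \frac{1}{-223134 + \left(126 + 146\right) 298} = \frac{1}{-223134 + 272 \cdot 298} = \frac{1}{-223134 + 81056} = \frac{1}{-142078} = - \frac{1}{142078} \approx -7.0384 \cdot 10^{-6}$)
$Y{\left(y \right)} = 2 y \left(-476 + y\right)$ ($Y{\left(y \right)} = \left(-476 + y\right) 2 y = 2 y \left(-476 + y\right)$)
$t - Y{\left(245 + 22 \right)} = - \frac{1}{142078} - 2 \left(245 + 22\right) \left(-476 + \left(245 + 22\right)\right) = - \frac{1}{142078} - 2 \cdot 267 \left(-476 + 267\right) = - \frac{1}{142078} - 2 \cdot 267 \left(-209\right) = - \frac{1}{142078} - -111606 = - \frac{1}{142078} + 111606 = \frac{15856757267}{142078}$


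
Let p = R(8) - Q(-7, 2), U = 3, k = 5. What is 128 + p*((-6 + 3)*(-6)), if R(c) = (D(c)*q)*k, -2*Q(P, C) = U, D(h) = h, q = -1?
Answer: -565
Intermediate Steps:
Q(P, C) = -3/2 (Q(P, C) = -½*3 = -3/2)
R(c) = -5*c (R(c) = (c*(-1))*5 = -c*5 = -5*c)
p = -77/2 (p = -5*8 - 1*(-3/2) = -40 + 3/2 = -77/2 ≈ -38.500)
128 + p*((-6 + 3)*(-6)) = 128 - 77*(-6 + 3)*(-6)/2 = 128 - (-231)*(-6)/2 = 128 - 77/2*18 = 128 - 693 = -565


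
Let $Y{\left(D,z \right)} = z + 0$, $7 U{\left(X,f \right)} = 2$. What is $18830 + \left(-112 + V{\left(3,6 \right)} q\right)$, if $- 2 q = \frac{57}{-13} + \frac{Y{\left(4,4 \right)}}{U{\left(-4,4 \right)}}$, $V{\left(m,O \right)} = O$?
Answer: $\frac{242959}{13} \approx 18689.0$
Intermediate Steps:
$U{\left(X,f \right)} = \frac{2}{7}$ ($U{\left(X,f \right)} = \frac{1}{7} \cdot 2 = \frac{2}{7}$)
$Y{\left(D,z \right)} = z$
$q = - \frac{125}{26}$ ($q = - \frac{\frac{57}{-13} + \frac{4}{\frac{2}{7}}}{2} = - \frac{57 \left(- \frac{1}{13}\right) + 4 \cdot \frac{7}{2}}{2} = - \frac{- \frac{57}{13} + 14}{2} = \left(- \frac{1}{2}\right) \frac{125}{13} = - \frac{125}{26} \approx -4.8077$)
$18830 + \left(-112 + V{\left(3,6 \right)} q\right) = 18830 + \left(-112 + 6 \left(- \frac{125}{26}\right)\right) = 18830 - \frac{1831}{13} = \frac{242959}{13}$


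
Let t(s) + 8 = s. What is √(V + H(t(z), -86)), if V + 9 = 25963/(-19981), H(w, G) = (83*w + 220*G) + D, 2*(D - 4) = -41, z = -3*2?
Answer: I*√32112977302042/39962 ≈ 141.81*I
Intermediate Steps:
z = -6
D = -33/2 (D = 4 + (½)*(-41) = 4 - 41/2 = -33/2 ≈ -16.500)
t(s) = -8 + s
H(w, G) = -33/2 + 83*w + 220*G (H(w, G) = (83*w + 220*G) - 33/2 = -33/2 + 83*w + 220*G)
V = -205792/19981 (V = -9 + 25963/(-19981) = -9 + 25963*(-1/19981) = -9 - 25963/19981 = -205792/19981 ≈ -10.299)
√(V + H(t(z), -86)) = √(-205792/19981 + (-33/2 + 83*(-8 - 6) + 220*(-86))) = √(-205792/19981 + (-33/2 + 83*(-14) - 18920)) = √(-205792/19981 + (-33/2 - 1162 - 18920)) = √(-205792/19981 - 40197/2) = √(-803587841/39962) = I*√32112977302042/39962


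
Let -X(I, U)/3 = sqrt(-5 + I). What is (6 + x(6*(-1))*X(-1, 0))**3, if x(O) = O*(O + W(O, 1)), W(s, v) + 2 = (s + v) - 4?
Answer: -10112472 + 171882648*I*sqrt(6) ≈ -1.0112e+7 + 4.2102e+8*I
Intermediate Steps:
W(s, v) = -6 + s + v (W(s, v) = -2 + ((s + v) - 4) = -2 + (-4 + s + v) = -6 + s + v)
X(I, U) = -3*sqrt(-5 + I)
x(O) = O*(-5 + 2*O) (x(O) = O*(O + (-6 + O + 1)) = O*(O + (-5 + O)) = O*(-5 + 2*O))
(6 + x(6*(-1))*X(-1, 0))**3 = (6 + ((6*(-1))*(-5 + 2*(6*(-1))))*(-3*sqrt(-5 - 1)))**3 = (6 + (-6*(-5 + 2*(-6)))*(-3*I*sqrt(6)))**3 = (6 + (-6*(-5 - 12))*(-3*I*sqrt(6)))**3 = (6 + (-6*(-17))*(-3*I*sqrt(6)))**3 = (6 + 102*(-3*I*sqrt(6)))**3 = (6 - 306*I*sqrt(6))**3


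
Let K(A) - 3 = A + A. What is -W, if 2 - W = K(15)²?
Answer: 1087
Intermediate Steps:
K(A) = 3 + 2*A (K(A) = 3 + (A + A) = 3 + 2*A)
W = -1087 (W = 2 - (3 + 2*15)² = 2 - (3 + 30)² = 2 - 1*33² = 2 - 1*1089 = 2 - 1089 = -1087)
-W = -1*(-1087) = 1087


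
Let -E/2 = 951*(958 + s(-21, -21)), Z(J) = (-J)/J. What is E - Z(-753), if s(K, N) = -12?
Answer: -1799291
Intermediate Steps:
Z(J) = -1
E = -1799292 (E = -1902*(958 - 12) = -1902*946 = -2*899646 = -1799292)
E - Z(-753) = -1799292 - 1*(-1) = -1799292 + 1 = -1799291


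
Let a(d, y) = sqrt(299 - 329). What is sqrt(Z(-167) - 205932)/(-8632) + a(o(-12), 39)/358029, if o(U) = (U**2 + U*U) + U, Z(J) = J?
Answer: I*(-sqrt(206099)/8632 + sqrt(30)/358029) ≈ -0.052578*I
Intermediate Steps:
o(U) = U + 2*U**2 (o(U) = (U**2 + U**2) + U = 2*U**2 + U = U + 2*U**2)
a(d, y) = I*sqrt(30) (a(d, y) = sqrt(-30) = I*sqrt(30))
sqrt(Z(-167) - 205932)/(-8632) + a(o(-12), 39)/358029 = sqrt(-167 - 205932)/(-8632) + (I*sqrt(30))/358029 = sqrt(-206099)*(-1/8632) + (I*sqrt(30))*(1/358029) = (I*sqrt(206099))*(-1/8632) + I*sqrt(30)/358029 = -I*sqrt(206099)/8632 + I*sqrt(30)/358029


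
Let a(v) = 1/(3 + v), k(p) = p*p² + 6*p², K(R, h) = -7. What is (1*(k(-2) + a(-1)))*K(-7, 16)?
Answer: -231/2 ≈ -115.50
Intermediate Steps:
k(p) = p³ + 6*p²
(1*(k(-2) + a(-1)))*K(-7, 16) = (1*((-2)²*(6 - 2) + 1/(3 - 1)))*(-7) = (1*(4*4 + 1/2))*(-7) = (1*(16 + ½))*(-7) = (1*(33/2))*(-7) = (33/2)*(-7) = -231/2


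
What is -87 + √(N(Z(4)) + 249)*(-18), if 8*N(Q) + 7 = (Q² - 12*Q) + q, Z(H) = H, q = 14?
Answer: -87 - 9*√3934/2 ≈ -369.25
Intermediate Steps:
N(Q) = 7/8 - 3*Q/2 + Q²/8 (N(Q) = -7/8 + ((Q² - 12*Q) + 14)/8 = -7/8 + (14 + Q² - 12*Q)/8 = -7/8 + (7/4 - 3*Q/2 + Q²/8) = 7/8 - 3*Q/2 + Q²/8)
-87 + √(N(Z(4)) + 249)*(-18) = -87 + √((7/8 - 3/2*4 + (⅛)*4²) + 249)*(-18) = -87 + √((7/8 - 6 + (⅛)*16) + 249)*(-18) = -87 + √((7/8 - 6 + 2) + 249)*(-18) = -87 + √(-25/8 + 249)*(-18) = -87 + √(1967/8)*(-18) = -87 + (√3934/4)*(-18) = -87 - 9*√3934/2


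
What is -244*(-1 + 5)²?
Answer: -3904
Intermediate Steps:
-244*(-1 + 5)² = -244*4² = -244*16 = -3904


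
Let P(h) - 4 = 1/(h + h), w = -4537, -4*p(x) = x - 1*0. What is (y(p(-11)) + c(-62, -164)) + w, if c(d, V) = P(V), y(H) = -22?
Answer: -1494041/328 ≈ -4555.0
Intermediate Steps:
p(x) = -x/4 (p(x) = -(x - 1*0)/4 = -(x + 0)/4 = -x/4)
P(h) = 4 + 1/(2*h) (P(h) = 4 + 1/(h + h) = 4 + 1/(2*h))
c(d, V) = 4 + 1/(2*V)
(y(p(-11)) + c(-62, -164)) + w = (-22 + (4 + (1/2)/(-164))) - 4537 = (-22 + (4 + (1/2)*(-1/164))) - 4537 = (-22 + (4 - 1/328)) - 4537 = (-22 + 1311/328) - 4537 = -5905/328 - 4537 = -1494041/328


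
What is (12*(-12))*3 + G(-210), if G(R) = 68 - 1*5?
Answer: -369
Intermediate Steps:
G(R) = 63 (G(R) = 68 - 5 = 63)
(12*(-12))*3 + G(-210) = (12*(-12))*3 + 63 = -144*3 + 63 = -432 + 63 = -369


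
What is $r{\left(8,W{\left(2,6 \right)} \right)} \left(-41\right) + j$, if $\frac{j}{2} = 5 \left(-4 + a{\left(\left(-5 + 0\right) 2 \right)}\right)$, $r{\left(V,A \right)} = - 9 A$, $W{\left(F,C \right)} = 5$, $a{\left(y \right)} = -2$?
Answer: $1785$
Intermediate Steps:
$j = -60$ ($j = 2 \cdot 5 \left(-4 - 2\right) = 2 \cdot 5 \left(-6\right) = 2 \left(-30\right) = -60$)
$r{\left(8,W{\left(2,6 \right)} \right)} \left(-41\right) + j = \left(-9\right) 5 \left(-41\right) - 60 = \left(-45\right) \left(-41\right) - 60 = 1845 - 60 = 1785$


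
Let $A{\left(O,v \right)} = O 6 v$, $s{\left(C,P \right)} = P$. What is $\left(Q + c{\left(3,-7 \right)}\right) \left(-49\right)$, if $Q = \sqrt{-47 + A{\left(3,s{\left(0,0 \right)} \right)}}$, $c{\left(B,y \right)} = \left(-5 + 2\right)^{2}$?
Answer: $-441 - 49 i \sqrt{47} \approx -441.0 - 335.93 i$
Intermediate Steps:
$c{\left(B,y \right)} = 9$ ($c{\left(B,y \right)} = \left(-3\right)^{2} = 9$)
$A{\left(O,v \right)} = 6 O v$
$Q = i \sqrt{47}$ ($Q = \sqrt{-47 + 6 \cdot 3 \cdot 0} = \sqrt{-47 + 0} = \sqrt{-47} = i \sqrt{47} \approx 6.8557 i$)
$\left(Q + c{\left(3,-7 \right)}\right) \left(-49\right) = \left(i \sqrt{47} + 9\right) \left(-49\right) = \left(9 + i \sqrt{47}\right) \left(-49\right) = -441 - 49 i \sqrt{47}$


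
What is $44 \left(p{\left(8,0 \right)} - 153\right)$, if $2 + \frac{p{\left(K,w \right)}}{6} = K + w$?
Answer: $-5148$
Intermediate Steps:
$p{\left(K,w \right)} = -12 + 6 K + 6 w$ ($p{\left(K,w \right)} = -12 + 6 \left(K + w\right) = -12 + \left(6 K + 6 w\right) = -12 + 6 K + 6 w$)
$44 \left(p{\left(8,0 \right)} - 153\right) = 44 \left(\left(-12 + 6 \cdot 8 + 6 \cdot 0\right) - 153\right) = 44 \left(\left(-12 + 48 + 0\right) - 153\right) = 44 \left(36 - 153\right) = 44 \left(-117\right) = -5148$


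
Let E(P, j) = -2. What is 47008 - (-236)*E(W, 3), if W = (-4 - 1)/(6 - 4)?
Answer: 46536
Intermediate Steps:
W = -5/2 ≈ -2.5000
47008 - (-236)*E(W, 3) = 47008 - (-236)*(-2) = 47008 - 1*472 = 47008 - 472 = 46536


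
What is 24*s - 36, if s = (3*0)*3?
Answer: -36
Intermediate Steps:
s = 0 (s = 0*3 = 0)
24*s - 36 = 24*0 - 36 = 0 - 36 = -36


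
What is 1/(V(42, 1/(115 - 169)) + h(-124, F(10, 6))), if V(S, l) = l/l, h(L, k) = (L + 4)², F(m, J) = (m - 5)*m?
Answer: 1/14401 ≈ 6.9440e-5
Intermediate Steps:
F(m, J) = m*(-5 + m) (F(m, J) = (-5 + m)*m = m*(-5 + m))
h(L, k) = (4 + L)²
V(S, l) = 1
1/(V(42, 1/(115 - 169)) + h(-124, F(10, 6))) = 1/(1 + (4 - 124)²) = 1/(1 + (-120)²) = 1/(1 + 14400) = 1/14401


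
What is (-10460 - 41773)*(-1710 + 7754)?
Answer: -315696252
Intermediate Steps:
(-10460 - 41773)*(-1710 + 7754) = -52233*6044 = -315696252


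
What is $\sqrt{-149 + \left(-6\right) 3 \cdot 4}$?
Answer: $i \sqrt{221} \approx 14.866 i$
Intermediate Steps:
$\sqrt{-149 + \left(-6\right) 3 \cdot 4} = \sqrt{-149 - 72} = \sqrt{-221} = i \sqrt{221}$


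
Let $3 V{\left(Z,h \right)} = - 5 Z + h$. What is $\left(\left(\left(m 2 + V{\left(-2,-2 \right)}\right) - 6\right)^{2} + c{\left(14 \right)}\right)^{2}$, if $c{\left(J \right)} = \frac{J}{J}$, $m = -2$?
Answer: $\frac{243049}{81} \approx 3000.6$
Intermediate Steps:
$c{\left(J \right)} = 1$
$V{\left(Z,h \right)} = - \frac{5 Z}{3} + \frac{h}{3}$ ($V{\left(Z,h \right)} = \frac{- 5 Z + h}{3} = \frac{h - 5 Z}{3} = - \frac{5 Z}{3} + \frac{h}{3}$)
$\left(\left(\left(m 2 + V{\left(-2,-2 \right)}\right) - 6\right)^{2} + c{\left(14 \right)}\right)^{2} = \left(\left(\left(\left(-2\right) 2 + \left(\left(- \frac{5}{3}\right) \left(-2\right) + \frac{1}{3} \left(-2\right)\right)\right) - 6\right)^{2} + 1\right)^{2} = \left(\left(\left(-4 + \left(\frac{10}{3} - \frac{2}{3}\right)\right) - 6\right)^{2} + 1\right)^{2} = \left(\left(\left(-4 + \frac{8}{3}\right) - 6\right)^{2} + 1\right)^{2} = \left(\left(- \frac{4}{3} - 6\right)^{2} + 1\right)^{2} = \left(\left(- \frac{22}{3}\right)^{2} + 1\right)^{2} = \left(\frac{484}{9} + 1\right)^{2} = \left(\frac{493}{9}\right)^{2} = \frac{243049}{81}$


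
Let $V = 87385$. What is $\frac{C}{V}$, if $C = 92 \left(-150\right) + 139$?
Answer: $- \frac{13661}{87385} \approx -0.15633$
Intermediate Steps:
$C = -13661$ ($C = -13800 + 139 = -13661$)
$\frac{C}{V} = - \frac{13661}{87385}$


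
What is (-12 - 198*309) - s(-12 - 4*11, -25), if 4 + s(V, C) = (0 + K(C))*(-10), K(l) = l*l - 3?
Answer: -54970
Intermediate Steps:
K(l) = -3 + l**2 (K(l) = l**2 - 3 = -3 + l**2)
s(V, C) = 26 - 10*C**2 (s(V, C) = -4 + (0 + (-3 + C**2))*(-10) = -4 + (-3 + C**2)*(-10) = -4 + (30 - 10*C**2) = 26 - 10*C**2)
(-12 - 198*309) - s(-12 - 4*11, -25) = (-12 - 198*309) - (26 - 10*(-25)**2) = (-12 - 61182) - (26 - 10*625) = -61194 - (26 - 6250) = -61194 - 1*(-6224) = -61194 + 6224 = -54970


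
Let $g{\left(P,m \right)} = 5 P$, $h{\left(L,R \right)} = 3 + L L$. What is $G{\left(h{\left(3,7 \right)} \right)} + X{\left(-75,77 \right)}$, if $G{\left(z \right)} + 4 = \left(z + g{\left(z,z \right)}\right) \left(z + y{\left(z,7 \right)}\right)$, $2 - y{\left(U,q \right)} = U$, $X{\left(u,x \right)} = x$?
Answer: $217$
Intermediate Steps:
$y{\left(U,q \right)} = 2 - U$
$h{\left(L,R \right)} = 3 + L^{2}$
$G{\left(z \right)} = -4 + 12 z$ ($G{\left(z \right)} = -4 + \left(z + 5 z\right) \left(z - \left(-2 + z\right)\right) = -4 + 6 z 2 = -4 + 12 z$)
$G{\left(h{\left(3,7 \right)} \right)} + X{\left(-75,77 \right)} = \left(-4 + 12 \left(3 + 3^{2}\right)\right) + 77 = \left(-4 + 12 \left(3 + 9\right)\right) + 77 = \left(-4 + 12 \cdot 12\right) + 77 = \left(-4 + 144\right) + 77 = 140 + 77 = 217$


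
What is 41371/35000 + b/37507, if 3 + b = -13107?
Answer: 1092852097/1312745000 ≈ 0.83249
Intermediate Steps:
b = -13110 (b = -3 - 13107 = -13110)
41371/35000 + b/37507 = 41371/35000 - 13110/37507 = 1092852097/1312745000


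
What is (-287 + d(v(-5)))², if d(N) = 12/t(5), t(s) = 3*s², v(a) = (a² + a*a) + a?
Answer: 51423241/625 ≈ 82277.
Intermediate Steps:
v(a) = a + 2*a² (v(a) = (a² + a²) + a = 2*a² + a = a + 2*a²)
d(N) = 4/25 (d(N) = 12/((3*5²)) = 12/((3*25)) = 12/75 = 12*(1/75) = 4/25)
(-287 + d(v(-5)))² = (-287 + 4/25)² = (-7171/25)² = 51423241/625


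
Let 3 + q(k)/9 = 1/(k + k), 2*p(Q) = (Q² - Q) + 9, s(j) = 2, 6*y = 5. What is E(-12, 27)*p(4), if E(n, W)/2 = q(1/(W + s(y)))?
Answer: 4347/2 ≈ 2173.5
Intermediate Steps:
y = ⅚ (y = (⅙)*5 = ⅚ ≈ 0.83333)
p(Q) = 9/2 + Q²/2 - Q/2 (p(Q) = ((Q² - Q) + 9)/2 = (9 + Q² - Q)/2 = 9/2 + Q²/2 - Q/2)
q(k) = -27 + 9/(2*k) (q(k) = -27 + 9/(k + k) = -27 + 9/((2*k)) = -27 + 9*(1/(2*k)) = -27 + 9/(2*k))
E(n, W) = -36 + 9*W (E(n, W) = 2*(-27 + 9/(2*(1/(W + 2)))) = 2*(-27 + 9/(2*(1/(2 + W)))) = 2*(-27 + 9*(2 + W)/2) = 2*(-27 + (9 + 9*W/2)) = 2*(-18 + 9*W/2) = -36 + 9*W)
E(-12, 27)*p(4) = (-36 + 9*27)*(9/2 + (½)*4² - ½*4) = (-36 + 243)*(9/2 + (½)*16 - 2) = 207*(9/2 + 8 - 2) = 207*(21/2) = 4347/2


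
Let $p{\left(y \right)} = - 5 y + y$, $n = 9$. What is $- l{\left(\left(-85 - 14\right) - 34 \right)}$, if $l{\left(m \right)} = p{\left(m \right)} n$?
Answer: $-4788$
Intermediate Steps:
$p{\left(y \right)} = - 4 y$
$l{\left(m \right)} = - 36 m$ ($l{\left(m \right)} = - 4 m 9 = - 36 m$)
$- l{\left(\left(-85 - 14\right) - 34 \right)} = - \left(-36\right) \left(\left(-85 - 14\right) - 34\right) = - \left(-36\right) \left(-99 - 34\right) = - \left(-36\right) \left(-133\right) = \left(-1\right) 4788 = -4788$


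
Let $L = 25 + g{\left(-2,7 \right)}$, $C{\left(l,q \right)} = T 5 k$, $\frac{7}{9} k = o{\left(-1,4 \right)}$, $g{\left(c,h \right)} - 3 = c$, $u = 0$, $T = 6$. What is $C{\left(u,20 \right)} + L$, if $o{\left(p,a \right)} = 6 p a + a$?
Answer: $- \frac{5218}{7} \approx -745.43$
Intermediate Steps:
$o{\left(p,a \right)} = a + 6 a p$ ($o{\left(p,a \right)} = 6 a p + a = a + 6 a p$)
$g{\left(c,h \right)} = 3 + c$
$k = - \frac{180}{7}$ ($k = \frac{9 \cdot 4 \left(1 + 6 \left(-1\right)\right)}{7} = \frac{9 \cdot 4 \left(1 - 6\right)}{7} = \frac{9 \cdot 4 \left(-5\right)}{7} = \frac{9}{7} \left(-20\right) = - \frac{180}{7} \approx -25.714$)
$C{\left(l,q \right)} = - \frac{5400}{7}$ ($C{\left(l,q \right)} = 6 \cdot 5 \left(- \frac{180}{7}\right) = 30 \left(- \frac{180}{7}\right) = - \frac{5400}{7}$)
$L = 26$ ($L = 25 + \left(3 - 2\right) = 25 + 1 = 26$)
$C{\left(u,20 \right)} + L = - \frac{5400}{7} + 26 = - \frac{5218}{7}$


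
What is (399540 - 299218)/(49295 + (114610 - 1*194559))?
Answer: -50161/15327 ≈ -3.2727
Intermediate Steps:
(399540 - 299218)/(49295 + (114610 - 1*194559)) = 100322/(49295 + (114610 - 194559)) = 100322/(49295 - 79949) = 100322/(-30654) = 100322*(-1/30654) = -50161/15327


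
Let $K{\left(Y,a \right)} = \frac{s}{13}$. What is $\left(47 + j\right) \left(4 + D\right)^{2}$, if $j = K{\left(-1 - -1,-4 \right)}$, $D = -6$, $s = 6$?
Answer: $\frac{2468}{13} \approx 189.85$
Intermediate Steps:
$K{\left(Y,a \right)} = \frac{6}{13}$
$j = \frac{6}{13} \approx 0.46154$
$\left(47 + j\right) \left(4 + D\right)^{2} = \left(47 + \frac{6}{13}\right) \left(4 - 6\right)^{2} = \frac{617 \left(-2\right)^{2}}{13} = \frac{617}{13} \cdot 4 = \frac{2468}{13}$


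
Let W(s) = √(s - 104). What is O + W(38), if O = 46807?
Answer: 46807 + I*√66 ≈ 46807.0 + 8.124*I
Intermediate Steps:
W(s) = √(-104 + s)
O + W(38) = 46807 + √(-104 + 38) = 46807 + √(-66) = 46807 + I*√66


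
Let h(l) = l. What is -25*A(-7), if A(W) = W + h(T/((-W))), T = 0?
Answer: 175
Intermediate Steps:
A(W) = W (A(W) = W + 0/((-W)) = W + 0*(-1/W) = W + 0 = W)
-25*A(-7) = -25*(-7) = 175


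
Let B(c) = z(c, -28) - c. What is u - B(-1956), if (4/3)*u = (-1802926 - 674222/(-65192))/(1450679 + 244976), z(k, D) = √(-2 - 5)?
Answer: -86524214033895/44217256304 - I*√7 ≈ -1956.8 - 2.6458*I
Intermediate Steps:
z(k, D) = I*√7 (z(k, D) = √(-7) = I*√7)
B(c) = -c + I*√7 (B(c) = I*√7 - c = -c + I*√7)
u = -35260703271/44217256304 (u = 3*((-1802926 - 674222/(-65192))/(1450679 + 244976))/4 = 3*((-1802926 - 674222*(-1/65192))/1695655)/4 = 3*((-1802926 + 337111/32596)*(1/1695655))/4 = 3*(-58767838785/32596*1/1695655)/4 = (¾)*(-11753567757/11054314076) = -35260703271/44217256304 ≈ -0.79744)
u - B(-1956) = -35260703271/44217256304 - (-1*(-1956) + I*√7) = -35260703271/44217256304 - (1956 + I*√7) = -35260703271/44217256304 + (-1956 - I*√7) = -86524214033895/44217256304 - I*√7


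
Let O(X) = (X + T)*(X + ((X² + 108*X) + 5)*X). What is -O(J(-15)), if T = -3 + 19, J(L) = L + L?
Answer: 980280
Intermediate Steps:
J(L) = 2*L
T = 16
O(X) = (16 + X)*(X + X*(5 + X² + 108*X)) (O(X) = (X + 16)*(X + ((X² + 108*X) + 5)*X) = (16 + X)*(X + (5 + X² + 108*X)*X) = (16 + X)*(X + X*(5 + X² + 108*X)))
-O(J(-15)) = -2*(-15)*(96 + (2*(-15))³ + 124*(2*(-15))² + 1734*(2*(-15))) = -(-30)*(96 + (-30)³ + 124*(-30)² + 1734*(-30)) = -(-30)*(96 - 27000 + 124*900 - 52020) = -(-30)*(96 - 27000 + 111600 - 52020) = -(-30)*32676 = -1*(-980280) = 980280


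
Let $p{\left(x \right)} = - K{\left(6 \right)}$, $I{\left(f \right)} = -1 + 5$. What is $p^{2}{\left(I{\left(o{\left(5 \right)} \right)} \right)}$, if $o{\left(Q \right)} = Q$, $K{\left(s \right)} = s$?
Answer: $36$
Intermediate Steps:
$I{\left(f \right)} = 4$
$p{\left(x \right)} = -6$ ($p{\left(x \right)} = \left(-1\right) 6 = -6$)
$p^{2}{\left(I{\left(o{\left(5 \right)} \right)} \right)} = \left(-6\right)^{2} = 36$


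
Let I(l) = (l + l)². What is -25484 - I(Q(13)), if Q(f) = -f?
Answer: -26160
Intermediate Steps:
I(l) = 4*l² (I(l) = (2*l)² = 4*l²)
-25484 - I(Q(13)) = -25484 - 4*(-1*13)² = -25484 - 4*(-13)² = -25484 - 4*169 = -25484 - 1*676 = -25484 - 676 = -26160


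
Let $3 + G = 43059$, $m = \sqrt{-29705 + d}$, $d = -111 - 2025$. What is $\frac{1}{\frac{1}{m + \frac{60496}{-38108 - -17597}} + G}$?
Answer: $\frac{21367264187500928}{919988924878339786323} + \frac{5193841 i \sqrt{31841}}{306662974959446595441} \approx 2.3226 \cdot 10^{-5} + 3.0222 \cdot 10^{-12} i$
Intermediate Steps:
$d = -2136$ ($d = -111 - 2025 = -2136$)
$m = i \sqrt{31841}$ ($m = \sqrt{-29705 - 2136} = \sqrt{-31841} = i \sqrt{31841} \approx 178.44 i$)
$G = 43056$ ($G = -3 + 43059 = 43056$)
$\frac{1}{\frac{1}{m + \frac{60496}{-38108 - -17597}} + G} = \frac{1}{\frac{1}{i \sqrt{31841} + \frac{60496}{-38108 - -17597}} + 43056} = \frac{1}{\frac{1}{i \sqrt{31841} + \frac{60496}{-38108 + 17597}} + 43056} = \frac{1}{\frac{1}{i \sqrt{31841} + \frac{60496}{-20511}} + 43056} = \frac{1}{\frac{1}{i \sqrt{31841} + 60496 \left(- \frac{1}{20511}\right)} + 43056} = \frac{1}{\frac{1}{i \sqrt{31841} - \frac{60496}{20511}} + 43056} = \frac{1}{\frac{1}{- \frac{60496}{20511} + i \sqrt{31841}} + 43056} = \frac{1}{43056 + \frac{1}{- \frac{60496}{20511} + i \sqrt{31841}}}$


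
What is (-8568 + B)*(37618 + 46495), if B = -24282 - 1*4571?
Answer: -3147592573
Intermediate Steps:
B = -28853 (B = -24282 - 4571 = -28853)
(-8568 + B)*(37618 + 46495) = (-8568 - 28853)*(37618 + 46495) = -37421*84113 = -3147592573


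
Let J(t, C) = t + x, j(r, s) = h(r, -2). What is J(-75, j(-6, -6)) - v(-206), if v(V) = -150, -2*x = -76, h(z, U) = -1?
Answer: 113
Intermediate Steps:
x = 38 (x = -½*(-76) = 38)
j(r, s) = -1
J(t, C) = 38 + t (J(t, C) = t + 38 = 38 + t)
J(-75, j(-6, -6)) - v(-206) = (38 - 75) - 1*(-150) = -37 + 150 = 113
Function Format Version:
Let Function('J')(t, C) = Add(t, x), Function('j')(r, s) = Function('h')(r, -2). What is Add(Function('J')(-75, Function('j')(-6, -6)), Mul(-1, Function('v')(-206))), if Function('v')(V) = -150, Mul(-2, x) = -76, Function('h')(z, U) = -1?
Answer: 113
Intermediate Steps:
x = 38 (x = Mul(Rational(-1, 2), -76) = 38)
Function('j')(r, s) = -1
Function('J')(t, C) = Add(38, t) (Function('J')(t, C) = Add(t, 38) = Add(38, t))
Add(Function('J')(-75, Function('j')(-6, -6)), Mul(-1, Function('v')(-206))) = Add(Add(38, -75), Mul(-1, -150)) = Add(-37, 150) = 113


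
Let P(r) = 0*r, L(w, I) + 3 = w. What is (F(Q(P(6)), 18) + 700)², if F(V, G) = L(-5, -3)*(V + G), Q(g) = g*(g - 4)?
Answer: 309136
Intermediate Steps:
L(w, I) = -3 + w
P(r) = 0
Q(g) = g*(-4 + g)
F(V, G) = -8*G - 8*V (F(V, G) = (-3 - 5)*(V + G) = -8*(G + V) = -8*G - 8*V)
(F(Q(P(6)), 18) + 700)² = ((-8*18 - 0*(-4 + 0)) + 700)² = ((-144 - 0*(-4)) + 700)² = ((-144 - 8*0) + 700)² = ((-144 + 0) + 700)² = (-144 + 700)² = 556² = 309136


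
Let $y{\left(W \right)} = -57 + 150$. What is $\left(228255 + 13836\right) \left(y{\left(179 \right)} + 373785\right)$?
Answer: $90512498898$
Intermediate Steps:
$y{\left(W \right)} = 93$
$\left(228255 + 13836\right) \left(y{\left(179 \right)} + 373785\right) = \left(228255 + 13836\right) \left(93 + 373785\right) = 242091 \cdot 373878 = 90512498898$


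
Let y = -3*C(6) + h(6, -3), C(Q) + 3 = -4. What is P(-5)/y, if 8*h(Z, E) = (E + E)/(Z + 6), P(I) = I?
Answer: -16/67 ≈ -0.23881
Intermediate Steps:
C(Q) = -7 (C(Q) = -3 - 4 = -7)
h(Z, E) = E/(4*(6 + Z)) (h(Z, E) = ((E + E)/(Z + 6))/8 = ((2*E)/(6 + Z))/8 = (2*E/(6 + Z))/8 = E/(4*(6 + Z)))
y = 335/16 (y = -3*(-7) + (¼)*(-3)/(6 + 6) = 21 + (¼)*(-3)/12 = 21 + (¼)*(-3)*(1/12) = 21 - 1/16 = 335/16 ≈ 20.938)
P(-5)/y = -5/335/16 = -5*16/335 = -16/67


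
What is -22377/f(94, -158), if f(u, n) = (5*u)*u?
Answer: -22377/44180 ≈ -0.50650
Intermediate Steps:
f(u, n) = 5*u²
-22377/f(94, -158) = -22377/(5*94²) = -22377/(5*8836) = -22377/44180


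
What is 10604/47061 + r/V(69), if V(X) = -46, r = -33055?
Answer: 1556089139/2164806 ≈ 718.81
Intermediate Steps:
10604/47061 + r/V(69) = 10604/47061 - 33055/(-46) = 10604*(1/47061) - 33055*(-1/46) = 10604/47061 + 33055/46 = 1556089139/2164806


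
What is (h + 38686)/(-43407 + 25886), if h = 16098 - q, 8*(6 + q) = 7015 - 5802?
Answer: -437107/140168 ≈ -3.1185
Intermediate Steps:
q = 1165/8 (q = -6 + (7015 - 5802)/8 = -6 + (⅛)*1213 = -6 + 1213/8 = 1165/8 ≈ 145.63)
h = 127619/8 (h = 16098 - 1*1165/8 = 16098 - 1165/8 = 127619/8 ≈ 15952.)
(h + 38686)/(-43407 + 25886) = (127619/8 + 38686)/(-43407 + 25886) = (437107/8)/(-17521) = (437107/8)*(-1/17521) = -437107/140168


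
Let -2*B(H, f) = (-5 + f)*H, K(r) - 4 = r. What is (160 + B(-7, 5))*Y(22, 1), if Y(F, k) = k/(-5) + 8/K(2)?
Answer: 544/3 ≈ 181.33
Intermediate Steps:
K(r) = 4 + r
B(H, f) = -H*(-5 + f)/2 (B(H, f) = -(-5 + f)*H/2 = -H*(-5 + f)/2)
Y(F, k) = 4/3 - k/5 (Y(F, k) = k/(-5) + 8/(4 + 2) = k*(-1/5) + 8/6 = -k/5 + 8*(1/6) = -k/5 + 4/3 = 4/3 - k/5)
(160 + B(-7, 5))*Y(22, 1) = (160 + (1/2)*(-7)*(5 - 1*5))*(4/3 - 1/5*1) = (160 + (1/2)*(-7)*(5 - 5))*(4/3 - 1/5) = (160 + (1/2)*(-7)*0)*(17/15) = (160 + 0)*(17/15) = 160*(17/15) = 544/3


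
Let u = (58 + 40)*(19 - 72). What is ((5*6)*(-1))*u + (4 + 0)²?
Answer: 155836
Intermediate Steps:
u = -5194 (u = 98*(-53) = -5194)
((5*6)*(-1))*u + (4 + 0)² = ((5*6)*(-1))*(-5194) + (4 + 0)² = (30*(-1))*(-5194) + 4² = -30*(-5194) + 16 = 155820 + 16 = 155836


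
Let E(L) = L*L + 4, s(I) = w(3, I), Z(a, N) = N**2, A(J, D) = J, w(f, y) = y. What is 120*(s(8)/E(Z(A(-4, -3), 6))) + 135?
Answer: 8823/65 ≈ 135.74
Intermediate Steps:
s(I) = I
E(L) = 4 + L**2 (E(L) = L**2 + 4 = 4 + L**2)
120*(s(8)/E(Z(A(-4, -3), 6))) + 135 = 120*(8/(4 + (6**2)**2)) + 135 = 120*(8/(4 + 36**2)) + 135 = 120*(8/(4 + 1296)) + 135 = 120*(8/1300) + 135 = 120*(8*(1/1300)) + 135 = 120*(2/325) + 135 = 48/65 + 135 = 8823/65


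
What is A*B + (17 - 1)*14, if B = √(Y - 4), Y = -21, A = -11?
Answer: 224 - 55*I ≈ 224.0 - 55.0*I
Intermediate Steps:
B = 5*I (B = √(-21 - 4) = √(-25) = 5*I ≈ 5.0*I)
A*B + (17 - 1)*14 = -55*I + (17 - 1)*14 = -55*I + 16*14 = -55*I + 224 = 224 - 55*I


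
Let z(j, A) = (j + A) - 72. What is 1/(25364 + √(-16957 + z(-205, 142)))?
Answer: 6341/160837397 - I*√4273/321674794 ≈ 3.9425e-5 - 2.0321e-7*I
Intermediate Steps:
z(j, A) = -72 + A + j (z(j, A) = (A + j) - 72 = -72 + A + j)
1/(25364 + √(-16957 + z(-205, 142))) = 1/(25364 + √(-16957 + (-72 + 142 - 205))) = 1/(25364 + √(-16957 - 135)) = 1/(25364 + √(-17092)) = 1/(25364 + 2*I*√4273)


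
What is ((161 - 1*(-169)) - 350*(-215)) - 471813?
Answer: -396233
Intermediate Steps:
((161 - 1*(-169)) - 350*(-215)) - 471813 = ((161 + 169) + 75250) - 471813 = (330 + 75250) - 471813 = 75580 - 471813 = -396233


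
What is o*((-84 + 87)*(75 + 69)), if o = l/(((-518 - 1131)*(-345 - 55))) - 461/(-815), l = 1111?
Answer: 1646897751/6719675 ≈ 245.09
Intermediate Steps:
o = 60996213/107514800 (o = 1111/(((-518 - 1131)*(-345 - 55))) - 461/(-815) = 1111/((-1649*(-400))) - 461*(-1/815) = 1111/659600 + 461/815 = 60996213/107514800 ≈ 0.56733)
o*((-84 + 87)*(75 + 69)) = 60996213*((-84 + 87)*(75 + 69))/107514800 = 60996213*(3*144)/107514800 = (60996213/107514800)*432 = 1646897751/6719675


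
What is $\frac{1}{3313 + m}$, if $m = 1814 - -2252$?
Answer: $\frac{1}{7379} \approx 0.00013552$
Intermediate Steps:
$m = 4066$ ($m = 1814 + 2252 = 4066$)
$\frac{1}{3313 + m} = \frac{1}{3313 + 4066} = \frac{1}{7379}$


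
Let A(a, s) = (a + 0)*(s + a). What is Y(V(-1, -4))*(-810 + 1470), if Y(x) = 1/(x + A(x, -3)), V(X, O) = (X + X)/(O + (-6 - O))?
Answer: -1188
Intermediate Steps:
A(a, s) = a*(a + s)
V(X, O) = -X/3 (V(X, O) = (2*X)/(-6) = (2*X)*(-1/6) = -X/3)
Y(x) = 1/(x + x*(-3 + x)) (Y(x) = 1/(x + x*(x - 3)) = 1/(x + x*(-3 + x)))
Y(V(-1, -4))*(-810 + 1470) = (1/(((-1/3*(-1)))*(-2 - 1/3*(-1))))*(-810 + 1470) = (1/((1/3)*(-2 + 1/3)))*660 = (3/(-5/3))*660 = (3*(-3/5))*660 = -9/5*660 = -1188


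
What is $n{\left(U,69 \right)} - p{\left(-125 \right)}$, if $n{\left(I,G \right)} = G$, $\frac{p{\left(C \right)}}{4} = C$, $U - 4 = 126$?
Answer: $569$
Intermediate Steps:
$U = 130$ ($U = 4 + 126 = 130$)
$p{\left(C \right)} = 4 C$
$n{\left(U,69 \right)} - p{\left(-125 \right)} = 69 - 4 \left(-125\right) = 69 - -500 = 69 + 500 = 569$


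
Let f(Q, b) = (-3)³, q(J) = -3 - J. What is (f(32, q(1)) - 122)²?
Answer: 22201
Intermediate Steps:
f(Q, b) = -27
(f(32, q(1)) - 122)² = (-27 - 122)² = (-149)² = 22201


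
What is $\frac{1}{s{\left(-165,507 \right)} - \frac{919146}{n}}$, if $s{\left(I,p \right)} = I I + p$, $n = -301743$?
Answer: $\frac{100581}{2789618674} \approx 3.6055 \cdot 10^{-5}$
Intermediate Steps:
$s{\left(I,p \right)} = p + I^{2}$ ($s{\left(I,p \right)} = I^{2} + p = p + I^{2}$)
$\frac{1}{s{\left(-165,507 \right)} - \frac{919146}{n}} = \frac{1}{\left(507 + \left(-165\right)^{2}\right) - \frac{919146}{-301743}} = \frac{1}{\left(507 + 27225\right) - - \frac{306382}{100581}} = \frac{1}{27732 + \frac{306382}{100581}} = \frac{1}{\frac{2789618674}{100581}} = \frac{100581}{2789618674}$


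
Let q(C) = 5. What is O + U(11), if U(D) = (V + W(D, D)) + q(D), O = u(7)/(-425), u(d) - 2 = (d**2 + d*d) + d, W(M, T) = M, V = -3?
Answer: 5418/425 ≈ 12.748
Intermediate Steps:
u(d) = 2 + d + 2*d**2 (u(d) = 2 + ((d**2 + d*d) + d) = 2 + ((d**2 + d**2) + d) = 2 + (2*d**2 + d) = 2 + (d + 2*d**2) = 2 + d + 2*d**2)
O = -107/425 (O = (2 + 7 + 2*7**2)/(-425) = (2 + 7 + 2*49)*(-1/425) = (2 + 7 + 98)*(-1/425) = 107*(-1/425) = -107/425 ≈ -0.25176)
U(D) = 2 + D (U(D) = (-3 + D) + 5 = 2 + D)
O + U(11) = -107/425 + (2 + 11) = -107/425 + 13 = 5418/425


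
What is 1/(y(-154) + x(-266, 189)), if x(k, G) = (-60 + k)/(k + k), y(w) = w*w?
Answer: 266/6308619 ≈ 4.2165e-5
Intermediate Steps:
y(w) = w**2
x(k, G) = (-60 + k)/(2*k) (x(k, G) = (-60 + k)/((2*k)) = (-60 + k)*(1/(2*k)) = (-60 + k)/(2*k))
1/(y(-154) + x(-266, 189)) = 1/((-154)**2 + (1/2)*(-60 - 266)/(-266)) = 1/(23716 + (1/2)*(-1/266)*(-326)) = 1/(23716 + 163/266) = 1/(6308619/266) = 266/6308619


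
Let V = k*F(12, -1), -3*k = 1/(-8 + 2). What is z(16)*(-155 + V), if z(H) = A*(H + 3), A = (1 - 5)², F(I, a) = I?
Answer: -140752/3 ≈ -46917.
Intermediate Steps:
A = 16 (A = (-4)² = 16)
k = 1/18 (k = -1/(3*(-8 + 2)) = -⅓/(-6) = -⅓*(-⅙) = 1/18 ≈ 0.055556)
V = ⅔ (V = (1/18)*12 = ⅔ ≈ 0.66667)
z(H) = 48 + 16*H (z(H) = 16*(H + 3) = 16*(3 + H) = 48 + 16*H)
z(16)*(-155 + V) = (48 + 16*16)*(-155 + ⅔) = (48 + 256)*(-463/3) = 304*(-463/3) = -140752/3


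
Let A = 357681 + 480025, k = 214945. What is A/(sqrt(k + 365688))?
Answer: 837706*sqrt(580633)/580633 ≈ 1099.4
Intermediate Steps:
A = 837706
A/(sqrt(k + 365688)) = 837706/(sqrt(214945 + 365688)) = 837706/(sqrt(580633)) = 837706*(sqrt(580633)/580633) = 837706*sqrt(580633)/580633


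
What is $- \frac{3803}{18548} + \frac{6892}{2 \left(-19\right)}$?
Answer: $- \frac{63988665}{352412} \approx -181.57$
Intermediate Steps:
$- \frac{3803}{18548} + \frac{6892}{2 \left(-19\right)} = \left(-3803\right) \frac{1}{18548} + \frac{6892}{-38} = - \frac{3803}{18548} + 6892 \left(- \frac{1}{38}\right) = - \frac{3803}{18548} - \frac{3446}{19} = - \frac{63988665}{352412}$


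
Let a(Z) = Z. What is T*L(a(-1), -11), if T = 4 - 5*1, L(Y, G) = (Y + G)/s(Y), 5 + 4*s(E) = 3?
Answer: -24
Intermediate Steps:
s(E) = -1/2 (s(E) = -5/4 + (1/4)*3 = -5/4 + 3/4 = -1/2)
L(Y, G) = -2*G - 2*Y (L(Y, G) = (Y + G)/(-1/2) = (G + Y)*(-2) = -2*G - 2*Y)
T = -1 (T = 4 - 5 = -1)
T*L(a(-1), -11) = -(-2*(-11) - 2*(-1)) = -(22 + 2) = -1*24 = -24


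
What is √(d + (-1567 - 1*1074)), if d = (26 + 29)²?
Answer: 8*√6 ≈ 19.596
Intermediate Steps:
d = 3025 (d = 55² = 3025)
√(d + (-1567 - 1*1074)) = √(3025 + (-1567 - 1*1074)) = √(3025 + (-1567 - 1074)) = √(3025 - 2641) = √384 = 8*√6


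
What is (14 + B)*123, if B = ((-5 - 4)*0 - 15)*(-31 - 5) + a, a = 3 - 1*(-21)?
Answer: 71094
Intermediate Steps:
a = 24 (a = 3 + 21 = 24)
B = 564 (B = ((-5 - 4)*0 - 15)*(-31 - 5) + 24 = (-9*0 - 15)*(-36) + 24 = (0 - 15)*(-36) + 24 = -15*(-36) + 24 = 540 + 24 = 564)
(14 + B)*123 = (14 + 564)*123 = 578*123 = 71094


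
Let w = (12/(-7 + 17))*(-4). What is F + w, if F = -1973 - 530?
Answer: -12539/5 ≈ -2507.8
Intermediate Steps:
F = -2503
w = -24/5 (w = (12/10)*(-4) = (12*(1/10))*(-4) = (6/5)*(-4) = -24/5 ≈ -4.8000)
F + w = -2503 - 24/5 = -12539/5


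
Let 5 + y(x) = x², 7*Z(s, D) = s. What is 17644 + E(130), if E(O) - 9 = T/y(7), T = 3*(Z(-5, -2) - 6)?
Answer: 5436983/308 ≈ 17653.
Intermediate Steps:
Z(s, D) = s/7
y(x) = -5 + x²
T = -141/7 (T = 3*((⅐)*(-5) - 6) = 3*(-5/7 - 6) = 3*(-47/7) = -141/7 ≈ -20.143)
E(O) = 2631/308 (E(O) = 9 - 141/(7*(-5 + 7²)) = 9 - 141/(7*(-5 + 49)) = 9 - 141/7/44 = 9 - 141/7*1/44 = 9 - 141/308 = 2631/308)
17644 + E(130) = 17644 + 2631/308 = 5436983/308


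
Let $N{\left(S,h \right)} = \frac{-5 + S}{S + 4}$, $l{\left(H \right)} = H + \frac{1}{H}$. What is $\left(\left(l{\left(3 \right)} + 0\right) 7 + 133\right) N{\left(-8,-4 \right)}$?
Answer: $\frac{6097}{12} \approx 508.08$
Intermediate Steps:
$N{\left(S,h \right)} = \frac{-5 + S}{4 + S}$
$\left(\left(l{\left(3 \right)} + 0\right) 7 + 133\right) N{\left(-8,-4 \right)} = \left(\left(\left(3 + \frac{1}{3}\right) + 0\right) 7 + 133\right) \frac{-5 - 8}{4 - 8} = \left(\left(\left(3 + \frac{1}{3}\right) + 0\right) 7 + 133\right) \frac{1}{-4} \left(-13\right) = \left(\left(\frac{10}{3} + 0\right) 7 + 133\right) \left(\left(- \frac{1}{4}\right) \left(-13\right)\right) = \left(\frac{10}{3} \cdot 7 + 133\right) \frac{13}{4} = \left(\frac{70}{3} + 133\right) \frac{13}{4} = \frac{469}{3} \cdot \frac{13}{4} = \frac{6097}{12}$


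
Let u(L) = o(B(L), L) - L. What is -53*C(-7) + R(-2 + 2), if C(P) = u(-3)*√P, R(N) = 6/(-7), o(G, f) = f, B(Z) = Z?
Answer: -6/7 ≈ -0.85714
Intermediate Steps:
u(L) = 0 (u(L) = L - L = 0)
R(N) = -6/7 (R(N) = 6*(-⅐) = -6/7)
C(P) = 0 (C(P) = 0*√P = 0)
-53*C(-7) + R(-2 + 2) = -53*0 - 6/7 = 0 - 6/7 = -6/7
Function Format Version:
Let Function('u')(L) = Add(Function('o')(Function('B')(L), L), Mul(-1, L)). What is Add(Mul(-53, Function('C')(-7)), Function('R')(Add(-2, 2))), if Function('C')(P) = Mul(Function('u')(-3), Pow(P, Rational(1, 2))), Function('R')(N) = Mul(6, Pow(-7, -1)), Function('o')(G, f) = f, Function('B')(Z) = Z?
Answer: Rational(-6, 7) ≈ -0.85714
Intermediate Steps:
Function('u')(L) = 0 (Function('u')(L) = Add(L, Mul(-1, L)) = 0)
Function('R')(N) = Rational(-6, 7) (Function('R')(N) = Mul(6, Rational(-1, 7)) = Rational(-6, 7))
Function('C')(P) = 0 (Function('C')(P) = Mul(0, Pow(P, Rational(1, 2))) = 0)
Add(Mul(-53, Function('C')(-7)), Function('R')(Add(-2, 2))) = Add(Mul(-53, 0), Rational(-6, 7)) = Add(0, Rational(-6, 7)) = Rational(-6, 7)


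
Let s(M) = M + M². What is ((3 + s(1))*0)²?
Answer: 0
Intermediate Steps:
((3 + s(1))*0)² = ((3 + 1*(1 + 1))*0)² = ((3 + 1*2)*0)² = ((3 + 2)*0)² = (5*0)² = 0² = 0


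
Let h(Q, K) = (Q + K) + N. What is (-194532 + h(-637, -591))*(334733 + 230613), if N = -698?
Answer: -111066744468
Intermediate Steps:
h(Q, K) = -698 + K + Q (h(Q, K) = (Q + K) - 698 = (K + Q) - 698 = -698 + K + Q)
(-194532 + h(-637, -591))*(334733 + 230613) = (-194532 + (-698 - 591 - 637))*(334733 + 230613) = (-194532 - 1926)*565346 = -196458*565346 = -111066744468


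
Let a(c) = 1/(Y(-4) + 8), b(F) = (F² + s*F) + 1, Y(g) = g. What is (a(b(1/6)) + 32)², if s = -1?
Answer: 16641/16 ≈ 1040.1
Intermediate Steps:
b(F) = 1 + F² - F (b(F) = (F² - F) + 1 = 1 + F² - F)
a(c) = ¼ (a(c) = 1/(-4 + 8) = 1/4 = ¼)
(a(b(1/6)) + 32)² = (¼ + 32)² = (129/4)² = 16641/16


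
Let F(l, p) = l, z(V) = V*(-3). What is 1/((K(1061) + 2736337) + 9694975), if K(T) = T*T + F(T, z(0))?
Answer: 1/13558094 ≈ 7.3757e-8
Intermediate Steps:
z(V) = -3*V
K(T) = T + T² (K(T) = T*T + T = T² + T = T + T²)
1/((K(1061) + 2736337) + 9694975) = 1/((1061*(1 + 1061) + 2736337) + 9694975) = 1/((1061*1062 + 2736337) + 9694975) = 1/((1126782 + 2736337) + 9694975) = 1/(3863119 + 9694975) = 1/13558094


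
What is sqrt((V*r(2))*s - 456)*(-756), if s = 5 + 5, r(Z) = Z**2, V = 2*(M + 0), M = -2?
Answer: -1512*I*sqrt(154) ≈ -18763.0*I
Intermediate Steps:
V = -4 (V = 2*(-2 + 0) = 2*(-2) = -4)
s = 10
sqrt((V*r(2))*s - 456)*(-756) = sqrt(-4*2**2*10 - 456)*(-756) = sqrt(-4*4*10 - 456)*(-756) = sqrt(-16*10 - 456)*(-756) = sqrt(-160 - 456)*(-756) = sqrt(-616)*(-756) = (2*I*sqrt(154))*(-756) = -1512*I*sqrt(154)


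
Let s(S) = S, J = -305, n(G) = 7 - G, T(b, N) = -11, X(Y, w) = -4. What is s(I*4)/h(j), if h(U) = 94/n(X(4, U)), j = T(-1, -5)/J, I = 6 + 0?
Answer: 132/47 ≈ 2.8085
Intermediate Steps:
I = 6
j = 11/305 (j = -11/(-305) = -11*(-1/305) = 11/305 ≈ 0.036066)
h(U) = 94/11 (h(U) = 94/(7 - 1*(-4)) = 94/(7 + 4) = 94/11)
s(I*4)/h(j) = (6*4)/(94/11) = 24*(11/94) = 132/47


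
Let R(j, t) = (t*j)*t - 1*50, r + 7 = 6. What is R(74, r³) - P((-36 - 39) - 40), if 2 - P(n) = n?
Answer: -93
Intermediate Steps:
P(n) = 2 - n
r = -1 (r = -7 + 6 = -1)
R(j, t) = -50 + j*t² (R(j, t) = (j*t)*t - 50 = j*t² - 50 = -50 + j*t²)
R(74, r³) - P((-36 - 39) - 40) = (-50 + 74*((-1)³)²) - (2 - ((-36 - 39) - 40)) = (-50 + 74*(-1)²) - (2 - (-75 - 40)) = (-50 + 74*1) - (2 - 1*(-115)) = (-50 + 74) - (2 + 115) = 24 - 1*117 = 24 - 117 = -93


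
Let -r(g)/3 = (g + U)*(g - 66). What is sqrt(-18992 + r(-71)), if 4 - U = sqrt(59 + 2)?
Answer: sqrt(-46529 - 411*sqrt(61)) ≈ 223.02*I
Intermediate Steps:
U = 4 - sqrt(61) (U = 4 - sqrt(59 + 2) = 4 - sqrt(61) ≈ -3.8102)
r(g) = -3*(-66 + g)*(4 + g - sqrt(61)) (r(g) = -3*(g + (4 - sqrt(61)))*(g - 66) = -3*(4 + g - sqrt(61))*(-66 + g) = -3*(-66 + g)*(4 + g - sqrt(61)))
sqrt(-18992 + r(-71)) = sqrt(-18992 + (792 - 198*sqrt(61) - 3*(-71)**2 + 186*(-71) + 3*(-71)*sqrt(61))) = sqrt(-18992 + (792 - 198*sqrt(61) - 3*5041 - 13206 - 213*sqrt(61))) = sqrt(-18992 + (792 - 198*sqrt(61) - 15123 - 13206 - 213*sqrt(61))) = sqrt(-18992 + (-27537 - 411*sqrt(61))) = sqrt(-46529 - 411*sqrt(61))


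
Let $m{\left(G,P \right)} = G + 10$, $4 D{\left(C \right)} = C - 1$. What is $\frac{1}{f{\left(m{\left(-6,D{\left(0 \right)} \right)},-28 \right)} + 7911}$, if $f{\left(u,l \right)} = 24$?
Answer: $\frac{1}{7935} \approx 0.00012602$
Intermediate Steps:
$D{\left(C \right)} = - \frac{1}{4} + \frac{C}{4}$ ($D{\left(C \right)} = \frac{C - 1}{4} = \frac{-1 + C}{4} = - \frac{1}{4} + \frac{C}{4}$)
$m{\left(G,P \right)} = 10 + G$
$\frac{1}{f{\left(m{\left(-6,D{\left(0 \right)} \right)},-28 \right)} + 7911} = \frac{1}{24 + 7911} = \frac{1}{7935}$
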